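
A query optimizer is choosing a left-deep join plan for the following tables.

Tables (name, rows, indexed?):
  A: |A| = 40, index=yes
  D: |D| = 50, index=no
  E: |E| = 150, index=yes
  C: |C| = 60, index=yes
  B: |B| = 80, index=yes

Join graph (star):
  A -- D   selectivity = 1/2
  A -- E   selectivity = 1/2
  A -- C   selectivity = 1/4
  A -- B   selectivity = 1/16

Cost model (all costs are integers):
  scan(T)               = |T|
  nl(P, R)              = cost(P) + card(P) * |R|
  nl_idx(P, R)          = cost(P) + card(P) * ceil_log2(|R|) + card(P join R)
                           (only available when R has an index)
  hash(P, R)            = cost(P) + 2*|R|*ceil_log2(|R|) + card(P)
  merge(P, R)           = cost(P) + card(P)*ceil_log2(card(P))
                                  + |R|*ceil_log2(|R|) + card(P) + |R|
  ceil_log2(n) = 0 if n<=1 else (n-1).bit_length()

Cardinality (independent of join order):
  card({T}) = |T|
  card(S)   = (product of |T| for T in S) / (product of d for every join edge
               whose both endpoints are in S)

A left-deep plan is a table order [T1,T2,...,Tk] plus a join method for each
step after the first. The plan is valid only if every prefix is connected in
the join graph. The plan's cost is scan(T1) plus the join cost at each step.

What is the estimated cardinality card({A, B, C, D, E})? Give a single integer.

Tables in S: A(40), B(80), C(60), D(50), E(150)
Edges inside S: A-D(d=2), A-E(d=2), A-C(d=4), A-B(d=16)
numerator = 40 * 80 * 60 * 50 * 150 = 1440000000
denominator = 2 * 2 * 4 * 16 = 256
card(S) = 1440000000 / 256 = 5625000

5625000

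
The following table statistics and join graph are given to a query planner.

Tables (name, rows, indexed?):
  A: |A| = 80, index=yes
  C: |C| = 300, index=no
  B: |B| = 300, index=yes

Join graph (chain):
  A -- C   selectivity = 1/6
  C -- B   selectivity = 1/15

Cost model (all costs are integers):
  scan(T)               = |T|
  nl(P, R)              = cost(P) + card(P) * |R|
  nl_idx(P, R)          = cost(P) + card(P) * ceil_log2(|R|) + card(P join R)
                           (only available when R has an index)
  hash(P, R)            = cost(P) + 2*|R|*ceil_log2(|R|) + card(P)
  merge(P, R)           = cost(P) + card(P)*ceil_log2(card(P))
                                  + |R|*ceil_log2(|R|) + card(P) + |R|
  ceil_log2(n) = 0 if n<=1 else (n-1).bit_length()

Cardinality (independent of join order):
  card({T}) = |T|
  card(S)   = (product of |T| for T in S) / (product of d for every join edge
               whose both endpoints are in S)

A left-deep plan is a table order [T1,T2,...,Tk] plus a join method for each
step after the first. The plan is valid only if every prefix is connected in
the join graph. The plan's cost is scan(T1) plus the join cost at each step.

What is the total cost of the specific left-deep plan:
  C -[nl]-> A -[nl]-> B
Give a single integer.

1224300

step 1: scan C: cost=300, card=300
step 2: join A via nl
    card(P join A) = 300*80/(6) = 4000
    cost = 300 + 300*80 = 24300
step 3: join B via nl
    card(P join B) = 4000*300/(15) = 80000
    cost = 24300 + 4000*300 = 1224300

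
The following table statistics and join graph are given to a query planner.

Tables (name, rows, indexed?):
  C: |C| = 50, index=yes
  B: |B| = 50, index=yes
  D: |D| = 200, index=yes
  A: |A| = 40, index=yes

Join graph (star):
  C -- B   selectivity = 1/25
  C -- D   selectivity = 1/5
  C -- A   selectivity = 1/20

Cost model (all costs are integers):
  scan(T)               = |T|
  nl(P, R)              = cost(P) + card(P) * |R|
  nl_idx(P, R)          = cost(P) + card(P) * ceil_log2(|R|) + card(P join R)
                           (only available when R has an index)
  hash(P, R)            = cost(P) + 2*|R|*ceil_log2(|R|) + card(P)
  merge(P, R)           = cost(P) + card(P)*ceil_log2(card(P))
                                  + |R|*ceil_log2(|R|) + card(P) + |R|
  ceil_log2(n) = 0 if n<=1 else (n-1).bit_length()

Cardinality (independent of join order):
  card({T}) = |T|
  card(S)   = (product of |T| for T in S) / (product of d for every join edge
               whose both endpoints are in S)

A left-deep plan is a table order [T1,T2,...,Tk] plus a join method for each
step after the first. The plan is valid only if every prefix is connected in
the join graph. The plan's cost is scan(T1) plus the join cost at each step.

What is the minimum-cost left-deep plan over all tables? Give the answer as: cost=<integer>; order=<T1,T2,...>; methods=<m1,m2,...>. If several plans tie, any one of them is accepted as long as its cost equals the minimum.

Selinger DP (subsets sized 1..n):
  {C}: scan cost=50, card=50
  {B}: scan cost=50, card=50
  {D}: scan cost=200, card=200
  {A}: scan cost=40, card=40
  {BC}: card=100; try (C,nl_idx)→450, (B,nl_idx)→450, (C,hash)→700, (B,hash)→700, (C,merge)→750, (B,merge)→750 …(+2); best=450 via (C,nl_idx)
  {CD}: card=2000; try (C,hash)→1000, (D,merge)→2200, (C,merge)→2350, (D,nl_idx)→2450, (D,hash)→3300, (C,nl_idx)→3400 …(+2); best=1000 via (C,hash)
  {AC}: card=100; try (C,nl_idx)→380, (A,nl_idx)→450, (A,hash)→580, (C,merge)→670, (C,hash)→680, (A,merge)→680 …(+2); best=380 via (C,nl_idx)
  {BCD}: card=4000; try (D,merge)→3050, (B,hash)→3600, (D,hash)→3750, (D,nl_idx)→5250, (B,nl_idx)→17000, (D,nl)→20450 …(+2); best=3050 via (D,merge)
  {ABC}: card=200; try (A,hash)→1030, (B,hash)→1080, (B,nl_idx)→1180, (A,nl_idx)→1250, (B,merge)→1530, (A,merge)→1530 …(+2); best=1030 via (A,hash)
  {ACD}: card=4000; try (D,merge)→2980, (A,hash)→3480, (D,hash)→3680, (D,nl_idx)→5180, (A,nl_idx)→17000, (D,nl)→20380 …(+2); best=2980 via (D,merge)
  {ABCD}: card=8000; try (D,hash)→4430, (D,merge)→4630, (A,hash)→7530, (B,hash)→7580, (D,nl_idx)→10630, (B,nl_idx)→34980 …(+6); best=4430 via (D,hash)

cost=4430; order=B,C,A,D; methods=nl_idx,hash,hash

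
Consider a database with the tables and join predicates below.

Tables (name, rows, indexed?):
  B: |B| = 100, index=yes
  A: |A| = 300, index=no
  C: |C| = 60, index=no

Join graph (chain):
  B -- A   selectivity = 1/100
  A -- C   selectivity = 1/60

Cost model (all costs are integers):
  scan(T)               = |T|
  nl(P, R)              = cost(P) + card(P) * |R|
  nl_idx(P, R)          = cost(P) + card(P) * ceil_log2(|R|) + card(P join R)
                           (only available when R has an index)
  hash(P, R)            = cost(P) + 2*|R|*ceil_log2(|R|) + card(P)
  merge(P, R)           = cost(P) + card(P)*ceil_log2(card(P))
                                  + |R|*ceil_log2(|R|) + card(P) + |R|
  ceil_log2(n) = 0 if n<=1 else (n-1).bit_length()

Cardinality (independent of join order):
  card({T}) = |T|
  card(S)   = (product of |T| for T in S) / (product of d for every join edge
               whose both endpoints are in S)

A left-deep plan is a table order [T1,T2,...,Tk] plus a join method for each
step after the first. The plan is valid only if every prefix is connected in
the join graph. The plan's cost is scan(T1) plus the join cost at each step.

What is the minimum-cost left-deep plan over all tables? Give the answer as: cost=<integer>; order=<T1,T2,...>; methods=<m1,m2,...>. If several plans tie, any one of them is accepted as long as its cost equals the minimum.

cost=3020; order=A,B,C; methods=hash,hash

Selinger DP (subsets sized 1..n):
  {B}: scan cost=100, card=100
  {A}: scan cost=300, card=300
  {C}: scan cost=60, card=60
  {AB}: card=300; try (B,hash)→2000, (B,nl_idx)→2700, (A,merge)→3900, (B,merge)→4100, (A,hash)→5600, (A,nl)→30100 …(+1); best=2000 via (B,hash)
  {AC}: card=300; try (C,hash)→1320, (A,merge)→3480, (C,merge)→3720, (A,hash)→5520, (A,nl)→18060, (C,nl)→18300; best=1320 via (C,hash)
  {ABC}: card=300; try (C,hash)→3020, (B,hash)→3020, (B,nl_idx)→3720, (B,merge)→5120, (C,merge)→5420, (C,nl)→20000 …(+1); best=3020 via (C,hash)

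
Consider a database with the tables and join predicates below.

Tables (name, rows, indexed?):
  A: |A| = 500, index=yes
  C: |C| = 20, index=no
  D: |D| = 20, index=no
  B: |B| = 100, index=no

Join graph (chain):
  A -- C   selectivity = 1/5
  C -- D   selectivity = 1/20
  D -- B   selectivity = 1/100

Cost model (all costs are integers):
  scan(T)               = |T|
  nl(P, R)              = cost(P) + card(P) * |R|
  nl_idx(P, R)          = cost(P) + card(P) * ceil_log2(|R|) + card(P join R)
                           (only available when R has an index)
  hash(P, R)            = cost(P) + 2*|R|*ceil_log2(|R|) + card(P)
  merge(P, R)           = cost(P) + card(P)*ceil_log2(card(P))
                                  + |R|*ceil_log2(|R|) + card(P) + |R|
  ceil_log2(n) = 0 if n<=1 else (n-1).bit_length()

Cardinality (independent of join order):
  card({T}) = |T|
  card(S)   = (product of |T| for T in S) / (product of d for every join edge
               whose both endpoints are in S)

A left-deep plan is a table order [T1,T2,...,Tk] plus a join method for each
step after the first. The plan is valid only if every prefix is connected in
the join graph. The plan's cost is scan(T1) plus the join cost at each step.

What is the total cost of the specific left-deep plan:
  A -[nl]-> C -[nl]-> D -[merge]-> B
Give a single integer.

step 1: scan A: cost=500, card=500
step 2: join C via nl
    card(P join C) = 500*20/(5) = 2000
    cost = 500 + 500*20 = 10500
step 3: join D via nl
    card(P join D) = 2000*20/(20) = 2000
    cost = 10500 + 2000*20 = 50500
step 4: join B via merge
    card(P join B) = 2000*100/(100) = 2000
    cost = 50500 + 2000*11 + 100*7 + 2000 + 100 = 75300

75300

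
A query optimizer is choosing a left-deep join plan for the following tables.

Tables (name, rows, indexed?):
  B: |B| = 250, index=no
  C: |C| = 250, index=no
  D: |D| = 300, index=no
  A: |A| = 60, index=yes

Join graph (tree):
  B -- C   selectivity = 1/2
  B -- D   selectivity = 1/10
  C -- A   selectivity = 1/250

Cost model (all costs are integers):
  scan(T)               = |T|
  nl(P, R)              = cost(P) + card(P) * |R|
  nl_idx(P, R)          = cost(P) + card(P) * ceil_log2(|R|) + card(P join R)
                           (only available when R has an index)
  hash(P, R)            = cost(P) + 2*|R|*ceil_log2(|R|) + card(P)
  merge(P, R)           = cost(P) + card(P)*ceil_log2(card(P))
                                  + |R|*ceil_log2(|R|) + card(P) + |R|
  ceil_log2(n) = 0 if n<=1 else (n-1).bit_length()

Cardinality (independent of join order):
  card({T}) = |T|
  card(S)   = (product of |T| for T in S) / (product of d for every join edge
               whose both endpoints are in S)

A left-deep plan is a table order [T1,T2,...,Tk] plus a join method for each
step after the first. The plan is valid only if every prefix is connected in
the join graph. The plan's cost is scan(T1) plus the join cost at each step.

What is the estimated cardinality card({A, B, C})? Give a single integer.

7500

Tables in S: A(60), B(250), C(250)
Edges inside S: B-C(d=2), C-A(d=250)
numerator = 60 * 250 * 250 = 3750000
denominator = 2 * 250 = 500
card(S) = 3750000 / 500 = 7500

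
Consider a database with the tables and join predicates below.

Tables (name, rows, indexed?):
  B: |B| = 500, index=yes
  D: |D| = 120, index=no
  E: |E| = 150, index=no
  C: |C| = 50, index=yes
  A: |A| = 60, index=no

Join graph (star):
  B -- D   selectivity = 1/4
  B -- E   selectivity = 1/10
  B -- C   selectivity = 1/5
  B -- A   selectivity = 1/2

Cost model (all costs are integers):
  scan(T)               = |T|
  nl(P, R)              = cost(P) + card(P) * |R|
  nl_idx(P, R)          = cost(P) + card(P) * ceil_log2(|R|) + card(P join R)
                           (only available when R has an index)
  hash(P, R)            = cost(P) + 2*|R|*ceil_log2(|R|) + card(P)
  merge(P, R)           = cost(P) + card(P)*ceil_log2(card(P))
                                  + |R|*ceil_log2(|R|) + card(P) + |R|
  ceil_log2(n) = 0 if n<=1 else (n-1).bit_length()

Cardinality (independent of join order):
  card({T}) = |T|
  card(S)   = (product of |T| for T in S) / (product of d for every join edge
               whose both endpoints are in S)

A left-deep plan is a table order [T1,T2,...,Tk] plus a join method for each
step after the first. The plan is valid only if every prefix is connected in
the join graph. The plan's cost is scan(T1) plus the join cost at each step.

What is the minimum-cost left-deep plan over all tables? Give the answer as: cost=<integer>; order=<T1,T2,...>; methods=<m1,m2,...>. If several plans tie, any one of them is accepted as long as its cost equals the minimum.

cost=2336400; order=B,C,E,A,D; methods=hash,hash,hash,hash

Selinger DP (subsets sized 1..n):
  {B}: scan cost=500, card=500
  {D}: scan cost=120, card=120
  {E}: scan cost=150, card=150
  {C}: scan cost=50, card=50
  {A}: scan cost=60, card=60
  {BD}: card=15000; try (D,hash)→2680, (B,merge)→6080, (D,merge)→6460, (B,hash)→9240, (B,nl_idx)→16200, (B,nl)→60120 …(+1); best=2680 via (D,hash)
  {BE}: card=7500; try (E,hash)→3400, (B,merge)→6500, (E,merge)→6850, (B,nl_idx)→9000, (B,hash)→9300, (B,nl)→75150 …(+1); best=3400 via (E,hash)
  {BC}: card=5000; try (C,hash)→1600, (B,merge)→5400, (B,nl_idx)→5500, (C,merge)→5850, (C,nl_idx)→8500, (B,hash)→9100 …(+2); best=1600 via (C,hash)
  {AB}: card=15000; try (A,hash)→1720, (B,merge)→5480, (A,merge)→5920, (B,hash)→9120, (B,nl_idx)→15600, (B,nl)→30060 …(+1); best=1720 via (A,hash)
  {BDE}: card=225000; try (D,hash)→12580, (E,hash)→20080, (D,merge)→109360, (E,merge)→229030, (D,nl)→903400, (E,nl)→2252680; best=12580 via (D,hash)
  {BCD}: card=150000; try (D,hash)→8280, (C,hash)→18280, (D,merge)→72560, (C,merge)→228030, (C,nl_idx)→242680, (D,nl)→601600 …(+1); best=8280 via (D,hash)
  {ABD}: card=450000; try (D,hash)→18400, (A,hash)→18400, (D,merge)→227680, (A,merge)→228100, (A,nl)→902680, (D,nl)→1801720; best=18400 via (D,hash)
  {BCE}: card=75000; try (E,hash)→9000, (C,hash)→11500, (E,merge)→72950, (C,merge)→108750, (C,nl_idx)→123400, (C,nl)→378400 …(+1); best=9000 via (E,hash)
  {ABE}: card=225000; try (A,hash)→11620, (E,hash)→19120, (A,merge)→108820, (E,merge)→228070, (A,nl)→453400, (E,nl)→2251720; best=11620 via (A,hash)
  {ABC}: card=150000; try (A,hash)→7320, (C,hash)→17320, (A,merge)→72020, (C,merge)→227070, (C,nl_idx)→241720, (A,nl)→301600 …(+1); best=7320 via (A,hash)
  {BCDE}: card=2250000; try (D,hash)→85680, (E,hash)→160680, (C,hash)→238180, (D,merge)→1359960, (E,merge)→2859630, (C,nl_idx)→3612580 …(+4); best=85680 via (D,hash)
  {ABDE}: card=6750000; try (D,hash)→238300, (A,hash)→238300, (E,hash)→470800, (D,merge)→4287580, (A,merge)→4288000, (E,merge)→9019750 …(+3); best=238300 via (D,hash)
  {ABCD}: card=4500000; try (D,hash)→159000, (A,hash)→159000, (C,hash)→469000, (D,merge)→2858280, (A,merge)→2858700, (C,nl_idx)→7218400 …(+4); best=159000 via (D,hash)
  {ABCE}: card=2250000; try (A,hash)→84720, (E,hash)→159720, (C,hash)→237220, (A,merge)→1359420, (E,merge)→2858670, (C,nl_idx)→3611620 …(+4); best=84720 via (A,hash)
  {ABCDE}: card=67500000; try (D,hash)→2336400, (A,hash)→2336400, (E,hash)→4661400, (C,hash)→6988900, (D,merge)→51835680, (A,merge)→51836100 …(+7); best=2336400 via (D,hash)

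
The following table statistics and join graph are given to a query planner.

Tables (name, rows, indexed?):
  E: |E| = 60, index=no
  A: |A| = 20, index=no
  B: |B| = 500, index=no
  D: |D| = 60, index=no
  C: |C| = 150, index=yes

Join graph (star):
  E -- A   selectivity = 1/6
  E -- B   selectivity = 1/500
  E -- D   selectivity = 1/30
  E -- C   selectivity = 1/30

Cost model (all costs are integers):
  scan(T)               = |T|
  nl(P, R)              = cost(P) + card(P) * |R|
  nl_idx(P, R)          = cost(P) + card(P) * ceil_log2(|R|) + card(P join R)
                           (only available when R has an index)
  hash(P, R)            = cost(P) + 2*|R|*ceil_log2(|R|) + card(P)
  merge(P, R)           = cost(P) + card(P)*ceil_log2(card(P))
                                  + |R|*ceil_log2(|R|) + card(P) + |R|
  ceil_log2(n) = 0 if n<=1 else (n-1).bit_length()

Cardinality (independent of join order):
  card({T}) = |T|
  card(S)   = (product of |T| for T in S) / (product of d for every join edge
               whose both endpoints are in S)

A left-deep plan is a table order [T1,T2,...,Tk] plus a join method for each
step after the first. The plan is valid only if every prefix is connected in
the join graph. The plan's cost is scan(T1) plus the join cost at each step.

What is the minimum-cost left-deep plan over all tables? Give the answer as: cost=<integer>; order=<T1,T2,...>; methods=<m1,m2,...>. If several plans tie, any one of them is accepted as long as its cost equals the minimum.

Selinger DP (subsets sized 1..n):
  {E}: scan cost=60, card=60
  {A}: scan cost=20, card=20
  {B}: scan cost=500, card=500
  {D}: scan cost=60, card=60
  {C}: scan cost=150, card=150
  {AE}: card=200; try (A,hash)→320, (E,merge)→560, (A,merge)→600, (E,hash)→760, (E,nl)→1220, (A,nl)→1260; best=320 via (A,hash)
  {BE}: card=60; try (E,hash)→1720, (B,merge)→5480, (E,merge)→5920, (B,hash)→9120, (B,nl)→30060, (E,nl)→30500; best=1720 via (E,hash)
  {DE}: card=120; try (E,hash)→840, (D,hash)→840, (E,merge)→900, (D,merge)→900, (E,nl)→3660, (D,nl)→3660; best=840 via (E,hash)
  {CE}: card=300; try (C,nl_idx)→840, (E,hash)→1020, (C,merge)→1830, (E,merge)→1920, (C,hash)→2520, (C,nl)→9060 …(+1); best=840 via (C,nl_idx)
  {ABE}: card=200; try (A,hash)→1980, (A,merge)→2260, (A,nl)→2920, (B,merge)→7120, (B,hash)→9520, (B,nl)→100320; best=1980 via (A,hash)
  {ADE}: card=400; try (A,hash)→1160, (D,hash)→1240, (A,merge)→1920, (D,merge)→2540, (A,nl)→3240, (D,nl)→12320; best=1160 via (A,hash)
  {ACE}: card=1000; try (A,hash)→1340, (C,hash)→2920, (C,nl_idx)→2920, (C,merge)→3470, (A,merge)→3960, (A,nl)→6840 …(+1); best=1340 via (A,hash)
  {BDE}: card=120; try (D,hash)→2500, (D,merge)→2560, (D,nl)→5320, (B,merge)→6800, (B,hash)→9960, (B,nl)→60840; best=2500 via (D,hash)
  {BCE}: card=300; try (C,nl_idx)→2500, (C,merge)→3490, (C,hash)→4180, (B,merge)→8840, (B,hash)→10140, (C,nl)→10720 …(+1); best=2500 via (C,nl_idx)
  {CDE}: card=600; try (D,hash)→1860, (C,nl_idx)→2400, (C,merge)→3150, (C,hash)→3360, (D,merge)→4260, (D,nl)→18840 …(+1); best=1860 via (D,hash)
  {ABDE}: card=400; try (A,hash)→2820, (D,hash)→2900, (A,merge)→3580, (D,merge)→4200, (A,nl)→4900, (B,merge)→10160 …(+3); best=2820 via (A,hash)
  {ABCE}: card=1000; try (A,hash)→3000, (C,hash)→4580, (C,nl_idx)→4580, (C,merge)→5130, (A,merge)→5620, (A,nl)→8500 …(+4); best=3000 via (A,hash)
  {ACDE}: card=2000; try (A,hash)→2660, (D,hash)→3060, (C,hash)→3960, (C,nl_idx)→6360, (C,merge)→6510, (A,merge)→8580 …(+4); best=2660 via (A,hash)
  {BCDE}: card=600; try (D,hash)→3520, (C,nl_idx)→4060, (C,merge)→4810, (C,hash)→5020, (D,merge)→5920, (B,hash)→11460 …(+4); best=3520 via (D,hash)
  {ABCDE}: card=2000; try (A,hash)→4320, (D,hash)→4720, (C,hash)→5620, (C,nl_idx)→8020, (C,merge)→8170, (A,merge)→10240 …(+7); best=4320 via (A,hash)

cost=4320; order=B,E,C,D,A; methods=hash,nl_idx,hash,hash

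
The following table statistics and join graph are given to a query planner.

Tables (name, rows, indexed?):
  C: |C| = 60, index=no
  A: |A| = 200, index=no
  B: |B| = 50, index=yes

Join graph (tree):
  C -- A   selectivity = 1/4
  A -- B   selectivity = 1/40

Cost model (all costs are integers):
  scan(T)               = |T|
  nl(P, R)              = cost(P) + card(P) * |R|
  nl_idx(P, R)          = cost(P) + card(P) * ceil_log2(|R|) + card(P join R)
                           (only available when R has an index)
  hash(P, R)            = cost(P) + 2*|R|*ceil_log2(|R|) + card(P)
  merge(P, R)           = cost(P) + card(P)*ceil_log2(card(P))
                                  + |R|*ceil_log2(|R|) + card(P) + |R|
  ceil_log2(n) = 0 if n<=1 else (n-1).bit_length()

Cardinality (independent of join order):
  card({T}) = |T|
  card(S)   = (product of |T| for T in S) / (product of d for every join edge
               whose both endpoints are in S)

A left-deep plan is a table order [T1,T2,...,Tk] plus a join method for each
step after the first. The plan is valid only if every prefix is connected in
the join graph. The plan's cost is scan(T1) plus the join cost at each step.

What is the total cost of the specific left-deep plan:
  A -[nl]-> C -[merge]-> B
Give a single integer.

51550

step 1: scan A: cost=200, card=200
step 2: join C via nl
    card(P join C) = 200*60/(4) = 3000
    cost = 200 + 200*60 = 12200
step 3: join B via merge
    card(P join B) = 3000*50/(40) = 3750
    cost = 12200 + 3000*12 + 50*6 + 3000 + 50 = 51550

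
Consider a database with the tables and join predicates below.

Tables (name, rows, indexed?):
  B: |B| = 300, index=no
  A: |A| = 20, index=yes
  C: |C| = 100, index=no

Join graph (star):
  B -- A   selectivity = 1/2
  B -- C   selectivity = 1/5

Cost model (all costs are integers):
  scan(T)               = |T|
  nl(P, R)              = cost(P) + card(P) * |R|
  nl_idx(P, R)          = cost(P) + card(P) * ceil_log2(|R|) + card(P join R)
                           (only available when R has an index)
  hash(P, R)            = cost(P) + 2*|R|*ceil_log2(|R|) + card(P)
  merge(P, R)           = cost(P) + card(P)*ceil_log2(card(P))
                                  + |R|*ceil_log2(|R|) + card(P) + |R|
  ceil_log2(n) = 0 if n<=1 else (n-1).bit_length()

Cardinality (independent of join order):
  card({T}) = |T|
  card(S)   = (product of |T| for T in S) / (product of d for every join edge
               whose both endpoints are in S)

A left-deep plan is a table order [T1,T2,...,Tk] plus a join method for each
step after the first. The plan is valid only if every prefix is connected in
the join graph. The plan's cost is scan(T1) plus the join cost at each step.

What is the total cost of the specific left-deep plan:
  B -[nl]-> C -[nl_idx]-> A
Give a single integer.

step 1: scan B: cost=300, card=300
step 2: join C via nl
    card(P join C) = 300*100/(5) = 6000
    cost = 300 + 300*100 = 30300
step 3: join A via nl_idx
    card(P join A) = 6000*20/(2) = 60000
    cost = 30300 + 6000*5 + 60000 = 120300

120300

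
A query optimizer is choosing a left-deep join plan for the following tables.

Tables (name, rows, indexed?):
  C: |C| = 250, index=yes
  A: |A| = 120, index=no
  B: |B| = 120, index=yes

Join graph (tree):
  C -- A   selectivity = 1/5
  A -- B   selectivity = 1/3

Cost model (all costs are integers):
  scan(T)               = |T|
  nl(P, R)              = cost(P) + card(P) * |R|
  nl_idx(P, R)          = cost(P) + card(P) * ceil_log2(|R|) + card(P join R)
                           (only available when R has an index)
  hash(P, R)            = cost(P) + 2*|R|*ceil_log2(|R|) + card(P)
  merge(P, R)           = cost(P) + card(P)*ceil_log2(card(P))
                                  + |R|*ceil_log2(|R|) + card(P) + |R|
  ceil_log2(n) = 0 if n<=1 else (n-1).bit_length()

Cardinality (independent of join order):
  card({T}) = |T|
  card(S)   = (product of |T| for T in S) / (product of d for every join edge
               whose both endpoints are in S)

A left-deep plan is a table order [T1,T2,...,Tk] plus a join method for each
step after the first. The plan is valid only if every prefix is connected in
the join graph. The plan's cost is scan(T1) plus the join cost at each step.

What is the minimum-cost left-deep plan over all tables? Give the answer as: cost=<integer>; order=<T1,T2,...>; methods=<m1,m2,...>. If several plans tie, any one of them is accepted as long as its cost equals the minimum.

cost=9860; order=C,A,B; methods=hash,hash

Selinger DP (subsets sized 1..n):
  {C}: scan cost=250, card=250
  {A}: scan cost=120, card=120
  {B}: scan cost=120, card=120
  {AC}: card=6000; try (A,hash)→2180, (C,merge)→3330, (A,merge)→3460, (C,hash)→4240, (C,nl_idx)→7080, (C,nl)→30120 …(+1); best=2180 via (A,hash)
  {AB}: card=4800; try (B,hash)→1920, (A,hash)→1920, (B,merge)→2040, (A,merge)→2040, (B,nl_idx)→5760, (B,nl)→14520 …(+1); best=1920 via (B,hash)
  {ABC}: card=240000; try (B,hash)→9860, (C,hash)→10720, (C,merge)→71370, (B,merge)→87140, (C,nl_idx)→280320, (B,nl_idx)→284180 …(+2); best=9860 via (B,hash)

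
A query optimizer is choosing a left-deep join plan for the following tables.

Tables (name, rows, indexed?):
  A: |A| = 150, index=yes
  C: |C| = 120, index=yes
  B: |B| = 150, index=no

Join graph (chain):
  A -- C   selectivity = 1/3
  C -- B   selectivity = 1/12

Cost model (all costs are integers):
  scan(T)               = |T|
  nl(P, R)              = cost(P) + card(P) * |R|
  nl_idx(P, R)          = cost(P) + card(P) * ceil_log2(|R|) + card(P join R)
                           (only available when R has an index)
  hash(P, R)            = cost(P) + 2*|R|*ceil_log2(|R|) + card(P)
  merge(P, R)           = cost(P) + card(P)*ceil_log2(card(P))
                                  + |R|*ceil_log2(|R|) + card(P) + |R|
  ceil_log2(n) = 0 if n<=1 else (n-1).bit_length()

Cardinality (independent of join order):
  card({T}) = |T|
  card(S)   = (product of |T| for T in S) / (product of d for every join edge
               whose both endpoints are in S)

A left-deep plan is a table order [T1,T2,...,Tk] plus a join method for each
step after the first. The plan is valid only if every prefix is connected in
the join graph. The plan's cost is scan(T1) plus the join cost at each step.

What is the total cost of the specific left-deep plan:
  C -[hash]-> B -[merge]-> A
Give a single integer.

step 1: scan C: cost=120, card=120
step 2: join B via hash
    card(P join B) = 120*150/(12) = 1500
    cost = 120 + 2*150*8 + 120 = 2640
step 3: join A via merge
    card(P join A) = 1500*150/(3) = 75000
    cost = 2640 + 1500*11 + 150*8 + 1500 + 150 = 21990

21990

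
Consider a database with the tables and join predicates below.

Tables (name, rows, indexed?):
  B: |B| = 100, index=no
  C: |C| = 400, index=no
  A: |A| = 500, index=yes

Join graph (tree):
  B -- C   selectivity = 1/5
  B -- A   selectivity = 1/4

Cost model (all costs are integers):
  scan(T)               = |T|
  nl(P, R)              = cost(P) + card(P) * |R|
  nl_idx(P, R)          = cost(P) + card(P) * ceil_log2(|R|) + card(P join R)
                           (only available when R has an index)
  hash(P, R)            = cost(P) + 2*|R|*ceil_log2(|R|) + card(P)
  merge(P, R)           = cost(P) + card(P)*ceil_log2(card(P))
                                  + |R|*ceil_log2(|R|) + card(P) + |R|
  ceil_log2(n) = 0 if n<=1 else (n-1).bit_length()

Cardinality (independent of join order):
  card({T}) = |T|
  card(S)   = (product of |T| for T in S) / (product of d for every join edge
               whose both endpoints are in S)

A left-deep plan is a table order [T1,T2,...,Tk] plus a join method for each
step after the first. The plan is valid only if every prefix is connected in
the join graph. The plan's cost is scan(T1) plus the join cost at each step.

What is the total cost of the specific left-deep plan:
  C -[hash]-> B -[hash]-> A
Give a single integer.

19200

step 1: scan C: cost=400, card=400
step 2: join B via hash
    card(P join B) = 400*100/(5) = 8000
    cost = 400 + 2*100*7 + 400 = 2200
step 3: join A via hash
    card(P join A) = 8000*500/(4) = 1000000
    cost = 2200 + 2*500*9 + 8000 = 19200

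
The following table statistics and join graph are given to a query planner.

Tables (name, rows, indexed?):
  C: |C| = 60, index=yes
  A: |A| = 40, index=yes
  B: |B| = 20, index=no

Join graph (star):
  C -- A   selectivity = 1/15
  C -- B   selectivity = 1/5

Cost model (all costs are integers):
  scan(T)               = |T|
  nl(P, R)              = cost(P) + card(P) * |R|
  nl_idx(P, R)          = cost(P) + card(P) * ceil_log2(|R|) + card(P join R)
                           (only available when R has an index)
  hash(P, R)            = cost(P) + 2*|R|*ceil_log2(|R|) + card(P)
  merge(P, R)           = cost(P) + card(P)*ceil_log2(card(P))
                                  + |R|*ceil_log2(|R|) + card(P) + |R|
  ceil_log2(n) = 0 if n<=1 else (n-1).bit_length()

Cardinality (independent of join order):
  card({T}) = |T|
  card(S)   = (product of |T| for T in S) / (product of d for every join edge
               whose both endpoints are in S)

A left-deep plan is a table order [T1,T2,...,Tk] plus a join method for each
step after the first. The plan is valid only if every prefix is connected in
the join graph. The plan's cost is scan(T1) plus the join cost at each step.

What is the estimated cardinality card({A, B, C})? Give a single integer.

Tables in S: A(40), B(20), C(60)
Edges inside S: C-A(d=15), C-B(d=5)
numerator = 40 * 20 * 60 = 48000
denominator = 15 * 5 = 75
card(S) = 48000 / 75 = 640

640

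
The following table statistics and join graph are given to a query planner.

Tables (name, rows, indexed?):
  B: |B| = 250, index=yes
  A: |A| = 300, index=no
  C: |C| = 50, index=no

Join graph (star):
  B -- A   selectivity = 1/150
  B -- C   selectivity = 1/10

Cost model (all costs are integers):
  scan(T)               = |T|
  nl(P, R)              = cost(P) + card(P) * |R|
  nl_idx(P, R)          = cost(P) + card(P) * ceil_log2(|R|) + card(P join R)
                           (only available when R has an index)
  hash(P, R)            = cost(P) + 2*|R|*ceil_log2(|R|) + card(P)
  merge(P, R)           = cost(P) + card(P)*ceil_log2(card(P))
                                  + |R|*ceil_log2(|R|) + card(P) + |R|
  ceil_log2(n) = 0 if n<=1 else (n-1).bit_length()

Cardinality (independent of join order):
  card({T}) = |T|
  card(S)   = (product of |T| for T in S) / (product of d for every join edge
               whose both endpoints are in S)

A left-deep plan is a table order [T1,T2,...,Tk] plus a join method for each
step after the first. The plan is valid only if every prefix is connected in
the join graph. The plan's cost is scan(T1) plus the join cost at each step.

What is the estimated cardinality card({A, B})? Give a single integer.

500

Tables in S: A(300), B(250)
Edges inside S: B-A(d=150)
numerator = 300 * 250 = 75000
denominator = 150 = 150
card(S) = 75000 / 150 = 500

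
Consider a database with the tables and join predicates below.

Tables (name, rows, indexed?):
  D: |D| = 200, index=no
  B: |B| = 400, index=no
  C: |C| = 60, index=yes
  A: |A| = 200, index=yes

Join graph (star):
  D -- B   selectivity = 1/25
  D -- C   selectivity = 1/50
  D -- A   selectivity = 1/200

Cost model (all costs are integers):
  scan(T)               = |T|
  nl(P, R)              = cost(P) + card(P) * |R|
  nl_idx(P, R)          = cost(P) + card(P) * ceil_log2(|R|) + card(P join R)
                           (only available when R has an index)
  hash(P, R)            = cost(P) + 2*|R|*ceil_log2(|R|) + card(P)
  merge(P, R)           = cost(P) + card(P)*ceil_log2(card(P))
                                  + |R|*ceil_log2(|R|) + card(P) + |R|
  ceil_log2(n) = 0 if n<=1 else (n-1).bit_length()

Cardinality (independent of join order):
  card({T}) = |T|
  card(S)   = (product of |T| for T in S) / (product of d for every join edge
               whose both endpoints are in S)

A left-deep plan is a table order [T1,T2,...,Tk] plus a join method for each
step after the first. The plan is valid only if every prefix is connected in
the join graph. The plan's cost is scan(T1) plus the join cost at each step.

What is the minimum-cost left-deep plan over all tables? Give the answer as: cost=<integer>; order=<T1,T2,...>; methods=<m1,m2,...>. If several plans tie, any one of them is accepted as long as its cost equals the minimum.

Selinger DP (subsets sized 1..n):
  {D}: scan cost=200, card=200
  {B}: scan cost=400, card=400
  {C}: scan cost=60, card=60
  {A}: scan cost=200, card=200
  {BD}: card=3200; try (D,hash)→4000, (B,merge)→6000, (D,merge)→6200, (B,hash)→7600, (B,nl)→80200, (D,nl)→80400; best=4000 via (D,hash)
  {CD}: card=240; try (C,hash)→1120, (C,nl_idx)→1640, (D,merge)→2280, (C,merge)→2420, (D,hash)→3320, (D,nl)→12060 …(+1); best=1120 via (C,hash)
  {AD}: card=200; try (A,nl_idx)→2000, (D,hash)→3600, (A,hash)→3600, (D,merge)→3800, (A,merge)→3800, (D,nl)→40200 …(+1); best=2000 via (A,nl_idx)
  {BCD}: card=3840; try (B,merge)→7280, (C,hash)→7920, (B,hash)→8560, (C,nl_idx)→27040, (C,merge)→46020, (B,nl)→97120 …(+1); best=7280 via (B,merge)
  {ABD}: card=3200; try (B,merge)→7800, (B,hash)→9400, (A,hash)→10400, (A,nl_idx)→32800, (A,merge)→47400, (B,nl)→82000 …(+1); best=7800 via (B,merge)
  {ACD}: card=240; try (C,hash)→2920, (A,nl_idx)→3280, (C,nl_idx)→3440, (C,merge)→4220, (A,hash)→4560, (A,merge)→5080 …(+2); best=2920 via (C,hash)
  {ABCD}: card=3840; try (B,merge)→9080, (B,hash)→10360, (C,hash)→11720, (A,hash)→14320, (C,nl_idx)→30840, (A,nl_idx)→41840 …(+5); best=9080 via (B,merge)

cost=9080; order=D,A,C,B; methods=nl_idx,hash,merge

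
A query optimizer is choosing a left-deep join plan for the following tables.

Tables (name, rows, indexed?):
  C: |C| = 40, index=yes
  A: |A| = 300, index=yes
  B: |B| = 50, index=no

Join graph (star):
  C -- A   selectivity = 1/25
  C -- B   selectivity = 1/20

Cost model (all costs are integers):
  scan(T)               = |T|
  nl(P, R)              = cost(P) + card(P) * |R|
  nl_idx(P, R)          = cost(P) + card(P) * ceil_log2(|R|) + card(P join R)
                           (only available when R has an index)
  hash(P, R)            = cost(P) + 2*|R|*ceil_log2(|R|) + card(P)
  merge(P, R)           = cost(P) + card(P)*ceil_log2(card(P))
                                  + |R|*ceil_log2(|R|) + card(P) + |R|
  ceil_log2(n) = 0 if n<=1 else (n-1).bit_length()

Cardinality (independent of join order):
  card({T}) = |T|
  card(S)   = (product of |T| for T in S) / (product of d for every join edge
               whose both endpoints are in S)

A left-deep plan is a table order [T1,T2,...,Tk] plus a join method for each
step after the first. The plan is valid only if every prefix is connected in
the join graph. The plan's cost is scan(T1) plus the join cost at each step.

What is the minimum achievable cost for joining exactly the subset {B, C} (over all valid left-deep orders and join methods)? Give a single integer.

450

Selinger DP over subsets of {B,C}:
  {C}: scan cost=40, card=40
  {B}: scan cost=50, card=50
  {BC}: card=100; try (C,nl_idx)→450, (C,hash)→580, (B,merge)→670, (C,merge)→680, (B,hash)→680, (B,nl)→2040 …(+1); best=450 via (C,nl_idx)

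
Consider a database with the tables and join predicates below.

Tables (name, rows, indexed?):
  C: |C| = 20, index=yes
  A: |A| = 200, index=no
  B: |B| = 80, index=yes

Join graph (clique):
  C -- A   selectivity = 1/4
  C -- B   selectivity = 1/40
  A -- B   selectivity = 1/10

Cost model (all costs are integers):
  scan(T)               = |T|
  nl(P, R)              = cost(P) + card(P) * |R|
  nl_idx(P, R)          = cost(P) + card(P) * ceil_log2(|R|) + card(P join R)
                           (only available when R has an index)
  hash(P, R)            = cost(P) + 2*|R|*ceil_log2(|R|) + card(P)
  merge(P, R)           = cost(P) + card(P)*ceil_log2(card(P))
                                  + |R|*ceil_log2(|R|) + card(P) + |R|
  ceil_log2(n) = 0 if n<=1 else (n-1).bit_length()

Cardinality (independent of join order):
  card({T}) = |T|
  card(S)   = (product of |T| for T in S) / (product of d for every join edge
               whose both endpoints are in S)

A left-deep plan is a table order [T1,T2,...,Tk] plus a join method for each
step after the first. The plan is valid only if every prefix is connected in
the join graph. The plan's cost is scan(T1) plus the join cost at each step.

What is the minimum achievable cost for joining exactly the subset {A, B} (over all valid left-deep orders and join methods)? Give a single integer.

1520

Selinger DP over subsets of {A,B}:
  {A}: scan cost=200, card=200
  {B}: scan cost=80, card=80
  {AB}: card=1600; try (B,hash)→1520, (A,merge)→2520, (B,merge)→2640, (B,nl_idx)→3200, (A,hash)→3360, (A,nl)→16080 …(+1); best=1520 via (B,hash)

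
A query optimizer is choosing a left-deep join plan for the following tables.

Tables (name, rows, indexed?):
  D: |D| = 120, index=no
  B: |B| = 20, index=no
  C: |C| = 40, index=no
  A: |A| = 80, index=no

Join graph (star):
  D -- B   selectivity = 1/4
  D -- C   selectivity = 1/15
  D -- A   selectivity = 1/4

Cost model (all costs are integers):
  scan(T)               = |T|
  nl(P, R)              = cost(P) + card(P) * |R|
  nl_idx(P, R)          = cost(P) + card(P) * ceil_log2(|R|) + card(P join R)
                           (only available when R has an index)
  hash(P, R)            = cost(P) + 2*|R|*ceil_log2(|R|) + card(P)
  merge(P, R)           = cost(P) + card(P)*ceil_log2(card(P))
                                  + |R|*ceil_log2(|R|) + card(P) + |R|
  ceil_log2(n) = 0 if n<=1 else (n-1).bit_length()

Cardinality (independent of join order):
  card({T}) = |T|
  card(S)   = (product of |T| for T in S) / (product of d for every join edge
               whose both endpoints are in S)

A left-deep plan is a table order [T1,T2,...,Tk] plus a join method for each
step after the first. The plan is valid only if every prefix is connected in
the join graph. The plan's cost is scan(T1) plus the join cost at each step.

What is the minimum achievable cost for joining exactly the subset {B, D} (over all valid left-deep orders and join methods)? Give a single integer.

440

Selinger DP over subsets of {B,D}:
  {D}: scan cost=120, card=120
  {B}: scan cost=20, card=20
  {BD}: card=600; try (B,hash)→440, (D,merge)→1100, (B,merge)→1200, (D,hash)→1720, (D,nl)→2420, (B,nl)→2520; best=440 via (B,hash)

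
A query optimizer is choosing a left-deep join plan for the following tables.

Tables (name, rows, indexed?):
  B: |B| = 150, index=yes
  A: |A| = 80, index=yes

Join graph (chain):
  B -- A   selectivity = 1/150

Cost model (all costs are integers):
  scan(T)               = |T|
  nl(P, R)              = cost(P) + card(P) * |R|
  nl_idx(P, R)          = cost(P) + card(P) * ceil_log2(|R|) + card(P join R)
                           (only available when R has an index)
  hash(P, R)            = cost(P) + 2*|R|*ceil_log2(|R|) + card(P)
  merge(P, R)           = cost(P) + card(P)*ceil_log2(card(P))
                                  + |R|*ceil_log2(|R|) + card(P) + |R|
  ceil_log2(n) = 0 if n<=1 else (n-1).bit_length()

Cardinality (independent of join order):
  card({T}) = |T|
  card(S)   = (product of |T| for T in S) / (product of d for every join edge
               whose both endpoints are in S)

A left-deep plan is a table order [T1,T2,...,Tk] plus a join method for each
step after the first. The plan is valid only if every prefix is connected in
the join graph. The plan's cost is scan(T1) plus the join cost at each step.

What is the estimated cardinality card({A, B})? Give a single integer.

80

Tables in S: A(80), B(150)
Edges inside S: B-A(d=150)
numerator = 80 * 150 = 12000
denominator = 150 = 150
card(S) = 12000 / 150 = 80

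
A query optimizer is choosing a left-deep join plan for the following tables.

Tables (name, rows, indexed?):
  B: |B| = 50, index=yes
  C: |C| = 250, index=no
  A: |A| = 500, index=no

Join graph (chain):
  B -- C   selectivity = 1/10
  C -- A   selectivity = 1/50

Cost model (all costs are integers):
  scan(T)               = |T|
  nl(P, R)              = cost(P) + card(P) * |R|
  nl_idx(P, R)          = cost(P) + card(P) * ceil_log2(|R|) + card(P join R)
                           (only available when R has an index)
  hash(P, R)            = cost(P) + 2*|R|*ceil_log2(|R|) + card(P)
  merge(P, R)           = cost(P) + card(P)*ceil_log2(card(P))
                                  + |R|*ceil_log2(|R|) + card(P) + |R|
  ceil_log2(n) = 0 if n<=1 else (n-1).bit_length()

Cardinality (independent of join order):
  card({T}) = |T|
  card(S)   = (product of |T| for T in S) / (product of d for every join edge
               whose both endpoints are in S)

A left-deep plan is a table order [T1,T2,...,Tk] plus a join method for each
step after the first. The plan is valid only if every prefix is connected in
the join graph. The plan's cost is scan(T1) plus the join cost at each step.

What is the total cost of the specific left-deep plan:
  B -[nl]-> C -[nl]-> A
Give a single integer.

step 1: scan B: cost=50, card=50
step 2: join C via nl
    card(P join C) = 50*250/(10) = 1250
    cost = 50 + 50*250 = 12550
step 3: join A via nl
    card(P join A) = 1250*500/(50) = 12500
    cost = 12550 + 1250*500 = 637550

637550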